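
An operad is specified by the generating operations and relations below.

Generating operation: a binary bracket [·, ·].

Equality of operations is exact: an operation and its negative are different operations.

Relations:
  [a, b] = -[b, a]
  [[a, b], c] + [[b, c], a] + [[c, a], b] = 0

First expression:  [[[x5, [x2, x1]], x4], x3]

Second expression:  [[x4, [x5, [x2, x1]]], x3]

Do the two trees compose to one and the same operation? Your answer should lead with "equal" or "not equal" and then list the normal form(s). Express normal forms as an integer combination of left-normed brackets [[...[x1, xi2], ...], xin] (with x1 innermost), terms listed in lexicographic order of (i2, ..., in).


Reducing the first expression gives [[[[x1, x2], x5], x4], x3]
Reducing the second expression gives -[[[[x1, x2], x5], x4], x3]
They disagree, so not equal.

not equal; first: [[[[x1, x2], x5], x4], x3]; second: -[[[[x1, x2], x5], x4], x3]


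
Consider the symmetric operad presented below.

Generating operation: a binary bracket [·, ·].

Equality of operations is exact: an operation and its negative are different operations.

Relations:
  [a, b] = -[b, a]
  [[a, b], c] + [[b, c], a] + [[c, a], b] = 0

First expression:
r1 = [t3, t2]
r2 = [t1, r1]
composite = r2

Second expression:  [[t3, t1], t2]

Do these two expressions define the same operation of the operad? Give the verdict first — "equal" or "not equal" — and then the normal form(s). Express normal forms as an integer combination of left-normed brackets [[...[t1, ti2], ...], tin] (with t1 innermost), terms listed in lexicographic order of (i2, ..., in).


not equal; the first gives -[[t1, t2], t3] + [[t1, t3], t2] and the second -[[t1, t3], t2]


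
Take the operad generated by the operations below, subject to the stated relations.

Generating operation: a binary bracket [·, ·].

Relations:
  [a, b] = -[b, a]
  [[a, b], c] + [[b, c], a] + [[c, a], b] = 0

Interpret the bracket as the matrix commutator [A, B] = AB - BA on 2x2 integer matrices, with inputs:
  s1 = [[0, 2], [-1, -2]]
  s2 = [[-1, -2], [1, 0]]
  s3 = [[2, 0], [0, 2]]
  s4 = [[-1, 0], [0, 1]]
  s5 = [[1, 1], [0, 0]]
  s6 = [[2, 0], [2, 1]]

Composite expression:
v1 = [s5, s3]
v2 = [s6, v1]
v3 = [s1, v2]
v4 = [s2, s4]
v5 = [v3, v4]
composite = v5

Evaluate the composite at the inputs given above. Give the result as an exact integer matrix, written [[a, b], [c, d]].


[[0, 0], [0, 0]]

[s5, s3] = [[0, 0], [0, 0]]
[s6, [s5, s3]] = [[0, 0], [0, 0]]
[s1, [s6, [s5, s3]]] = [[0, 0], [0, 0]]
[s2, s4] = [[0, -4], [-2, 0]]
[[s1, [s6, [s5, s3]]], [s2, s4]] = [[0, 0], [0, 0]]


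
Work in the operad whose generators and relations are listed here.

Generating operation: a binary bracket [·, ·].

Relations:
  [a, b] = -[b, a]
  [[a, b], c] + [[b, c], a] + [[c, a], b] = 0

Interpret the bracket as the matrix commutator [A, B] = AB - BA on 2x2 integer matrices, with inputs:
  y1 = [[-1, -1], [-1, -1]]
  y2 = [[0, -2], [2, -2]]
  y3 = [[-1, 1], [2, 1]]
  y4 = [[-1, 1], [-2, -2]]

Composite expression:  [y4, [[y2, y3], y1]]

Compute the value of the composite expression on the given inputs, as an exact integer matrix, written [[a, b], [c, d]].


[y2, y3] = [[-6, -2], [-8, 6]]
[[y2, y3], y1] = [[-6, 12], [-12, 6]]
[y4, [[y2, y3], y1]] = [[12, 24], [36, -12]]

[[12, 24], [36, -12]]


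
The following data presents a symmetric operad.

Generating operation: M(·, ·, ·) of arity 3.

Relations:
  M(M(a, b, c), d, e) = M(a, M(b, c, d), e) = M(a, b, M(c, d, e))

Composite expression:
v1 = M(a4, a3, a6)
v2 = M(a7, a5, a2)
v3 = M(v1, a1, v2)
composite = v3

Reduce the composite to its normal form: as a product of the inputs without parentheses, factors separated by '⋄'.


The M-tree's shape is irrelevant; the a-reading-order decides.
M(a4, a3, a6) unparenthesizes to a4 ⋄ a3 ⋄ a6
M(a7, a5, a2) unparenthesizes to a7 ⋄ a5 ⋄ a2
M(M(a4, a3, a6), a1, M(a7, a5, a2)) unparenthesizes to a4 ⋄ a3 ⋄ a6 ⋄ a1 ⋄ a7 ⋄ a5 ⋄ a2

a4 ⋄ a3 ⋄ a6 ⋄ a1 ⋄ a7 ⋄ a5 ⋄ a2


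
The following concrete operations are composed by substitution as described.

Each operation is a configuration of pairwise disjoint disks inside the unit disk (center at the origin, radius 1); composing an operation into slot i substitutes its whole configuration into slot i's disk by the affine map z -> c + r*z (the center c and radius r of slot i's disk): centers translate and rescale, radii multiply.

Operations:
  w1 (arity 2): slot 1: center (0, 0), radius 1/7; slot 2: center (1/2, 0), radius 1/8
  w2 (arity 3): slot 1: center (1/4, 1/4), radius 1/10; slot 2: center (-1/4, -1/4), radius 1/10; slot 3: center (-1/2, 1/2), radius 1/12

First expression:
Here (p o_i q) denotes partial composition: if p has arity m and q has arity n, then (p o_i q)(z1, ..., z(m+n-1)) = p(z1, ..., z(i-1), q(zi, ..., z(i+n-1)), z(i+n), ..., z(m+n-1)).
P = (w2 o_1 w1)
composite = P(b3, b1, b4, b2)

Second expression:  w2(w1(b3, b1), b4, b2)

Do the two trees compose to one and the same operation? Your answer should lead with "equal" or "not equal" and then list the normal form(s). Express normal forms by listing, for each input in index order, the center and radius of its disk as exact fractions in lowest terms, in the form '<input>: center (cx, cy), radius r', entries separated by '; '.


The first composite normalizes to b1: center (3/10, 1/4), radius 1/80; b2: center (-1/2, 1/2), radius 1/12; b3: center (1/4, 1/4), radius 1/70; b4: center (-1/4, -1/4), radius 1/10
The second composite normalizes to b1: center (3/10, 1/4), radius 1/80; b2: center (-1/2, 1/2), radius 1/12; b3: center (1/4, 1/4), radius 1/70; b4: center (-1/4, -1/4), radius 1/10
The normal forms match — equal.

equal: each reduces to b1: center (3/10, 1/4), radius 1/80; b2: center (-1/2, 1/2), radius 1/12; b3: center (1/4, 1/4), radius 1/70; b4: center (-1/4, -1/4), radius 1/10


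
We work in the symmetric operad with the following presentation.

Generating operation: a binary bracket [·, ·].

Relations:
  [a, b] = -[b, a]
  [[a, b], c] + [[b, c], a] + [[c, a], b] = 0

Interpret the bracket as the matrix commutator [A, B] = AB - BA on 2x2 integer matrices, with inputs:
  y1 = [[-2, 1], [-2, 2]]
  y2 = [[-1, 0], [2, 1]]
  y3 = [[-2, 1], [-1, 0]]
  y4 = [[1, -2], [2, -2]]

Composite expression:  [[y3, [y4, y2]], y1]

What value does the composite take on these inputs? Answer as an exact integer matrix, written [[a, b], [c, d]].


[y4, y2] = [[-4, -4], [-10, 4]]
[y3, [y4, y2]] = [[-14, 16], [-12, 14]]
[[y3, [y4, y2]], y1] = [[-20, 36], [-8, 20]]

[[-20, 36], [-8, 20]]


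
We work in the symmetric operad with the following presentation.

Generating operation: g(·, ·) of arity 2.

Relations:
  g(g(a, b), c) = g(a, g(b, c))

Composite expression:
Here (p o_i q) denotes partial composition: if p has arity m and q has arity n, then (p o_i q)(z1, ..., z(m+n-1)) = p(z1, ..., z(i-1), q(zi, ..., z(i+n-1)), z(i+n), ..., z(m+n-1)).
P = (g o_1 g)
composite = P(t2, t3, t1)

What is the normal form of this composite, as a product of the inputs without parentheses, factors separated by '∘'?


Under associativity of g, the answer is the t's in reading order.
g(t2, t3) reduces to t2 ∘ t3
g(g(t2, t3), t1) reduces to t2 ∘ t3 ∘ t1

t2 ∘ t3 ∘ t1


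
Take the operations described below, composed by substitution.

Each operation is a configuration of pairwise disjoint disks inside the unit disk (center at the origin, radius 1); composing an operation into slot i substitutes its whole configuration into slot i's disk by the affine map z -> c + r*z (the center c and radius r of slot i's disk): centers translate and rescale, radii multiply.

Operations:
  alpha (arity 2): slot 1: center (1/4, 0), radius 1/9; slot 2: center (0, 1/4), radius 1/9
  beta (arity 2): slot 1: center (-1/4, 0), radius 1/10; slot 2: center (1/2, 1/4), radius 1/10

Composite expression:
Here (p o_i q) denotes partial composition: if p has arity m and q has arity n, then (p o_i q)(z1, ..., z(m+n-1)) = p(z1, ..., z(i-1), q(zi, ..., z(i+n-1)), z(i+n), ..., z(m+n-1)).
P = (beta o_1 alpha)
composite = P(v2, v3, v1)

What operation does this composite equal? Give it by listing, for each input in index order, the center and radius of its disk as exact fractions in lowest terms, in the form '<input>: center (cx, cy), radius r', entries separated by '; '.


v1: center (1/2, 1/4), radius 1/10; v2: center (-9/40, 0), radius 1/90; v3: center (-1/4, 1/40), radius 1/90

Follow each v-input down from beta: c' goes to c + r*c', radius to r*r'.
v2: after 2 affine steps, its disk has center (-9/40, 0), radius 1/90
v3: after 2 affine steps, its disk has center (-1/4, 1/40), radius 1/90
v1: after 1 affine step, its disk has center (1/2, 1/4), radius 1/10


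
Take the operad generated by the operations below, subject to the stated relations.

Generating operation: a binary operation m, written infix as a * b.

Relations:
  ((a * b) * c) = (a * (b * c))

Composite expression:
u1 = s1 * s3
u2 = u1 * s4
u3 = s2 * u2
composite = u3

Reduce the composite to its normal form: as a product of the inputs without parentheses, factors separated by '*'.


s2 * s1 * s3 * s4

Under associativity of m, the answer is the s's in reading order.
(s1 * s3) spells out as s1 * s3
((s1 * s3) * s4) spells out as s1 * s3 * s4
(s2 * ((s1 * s3) * s4)) spells out as s2 * s1 * s3 * s4


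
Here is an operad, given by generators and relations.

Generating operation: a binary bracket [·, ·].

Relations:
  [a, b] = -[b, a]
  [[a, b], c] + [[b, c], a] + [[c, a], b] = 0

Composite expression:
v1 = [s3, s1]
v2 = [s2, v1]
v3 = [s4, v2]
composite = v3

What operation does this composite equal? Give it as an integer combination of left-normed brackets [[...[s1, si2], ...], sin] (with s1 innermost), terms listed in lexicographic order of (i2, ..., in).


A multilinear Lie element is pinned by s1-initial words (s1 innermost).
Composite bracket: [s4, [s2, [s3, s1]]]
Applying ab - ba throughout gives 8 signed words (2^3 = 8).
Coefficients come from the s1-initial words:
  s1s3s2s4 appears with sign -1, giving the term -[[[s1, s3], s2], s4]

-[[[s1, s3], s2], s4]


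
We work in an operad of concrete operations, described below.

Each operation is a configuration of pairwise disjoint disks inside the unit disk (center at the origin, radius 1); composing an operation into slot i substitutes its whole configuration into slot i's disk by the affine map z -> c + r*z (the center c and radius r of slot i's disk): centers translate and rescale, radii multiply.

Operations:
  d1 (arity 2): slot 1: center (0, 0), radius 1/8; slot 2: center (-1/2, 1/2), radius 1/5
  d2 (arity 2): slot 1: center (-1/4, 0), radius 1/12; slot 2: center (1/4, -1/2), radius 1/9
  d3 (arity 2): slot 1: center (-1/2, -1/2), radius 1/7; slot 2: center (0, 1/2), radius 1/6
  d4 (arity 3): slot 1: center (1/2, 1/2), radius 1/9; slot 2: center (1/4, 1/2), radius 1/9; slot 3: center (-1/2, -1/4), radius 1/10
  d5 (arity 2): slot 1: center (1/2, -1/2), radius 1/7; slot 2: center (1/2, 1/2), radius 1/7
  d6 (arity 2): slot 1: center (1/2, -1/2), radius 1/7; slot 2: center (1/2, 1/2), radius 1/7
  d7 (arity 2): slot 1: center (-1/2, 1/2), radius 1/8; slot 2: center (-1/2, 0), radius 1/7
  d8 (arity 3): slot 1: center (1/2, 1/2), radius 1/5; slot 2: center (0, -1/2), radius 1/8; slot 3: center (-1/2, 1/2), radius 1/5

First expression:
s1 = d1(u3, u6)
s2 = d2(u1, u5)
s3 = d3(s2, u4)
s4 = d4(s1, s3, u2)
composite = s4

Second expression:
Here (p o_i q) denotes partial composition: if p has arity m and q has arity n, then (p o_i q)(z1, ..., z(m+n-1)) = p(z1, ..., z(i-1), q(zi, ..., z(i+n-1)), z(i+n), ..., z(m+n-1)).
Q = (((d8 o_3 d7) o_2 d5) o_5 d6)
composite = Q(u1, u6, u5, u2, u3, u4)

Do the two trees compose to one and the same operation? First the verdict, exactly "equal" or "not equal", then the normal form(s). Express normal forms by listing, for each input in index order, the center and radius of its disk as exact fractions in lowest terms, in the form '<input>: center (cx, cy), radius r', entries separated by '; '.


Normal form of the first expression: u1: center (4/21, 4/9), radius 1/756; u2: center (-1/2, -1/4), radius 1/10; u3: center (1/2, 1/2), radius 1/72; u4: center (1/4, 5/9), radius 1/54; u5: center (25/126, 55/126), radius 1/567; u6: center (4/9, 5/9), radius 1/45
Normal form of the second expression: u1: center (1/2, 1/2), radius 1/5; u2: center (-3/5, 3/5), radius 1/40; u3: center (-41/70, 17/35), radius 1/245; u4: center (-41/70, 18/35), radius 1/245; u5: center (1/16, -7/16), radius 1/56; u6: center (1/16, -9/16), radius 1/56
No match — not equal.

not equal: they reduce to u1: center (4/21, 4/9), radius 1/756; u2: center (-1/2, -1/4), radius 1/10; u3: center (1/2, 1/2), radius 1/72; u4: center (1/4, 5/9), radius 1/54; u5: center (25/126, 55/126), radius 1/567; u6: center (4/9, 5/9), radius 1/45 and u1: center (1/2, 1/2), radius 1/5; u2: center (-3/5, 3/5), radius 1/40; u3: center (-41/70, 17/35), radius 1/245; u4: center (-41/70, 18/35), radius 1/245; u5: center (1/16, -7/16), radius 1/56; u6: center (1/16, -9/16), radius 1/56


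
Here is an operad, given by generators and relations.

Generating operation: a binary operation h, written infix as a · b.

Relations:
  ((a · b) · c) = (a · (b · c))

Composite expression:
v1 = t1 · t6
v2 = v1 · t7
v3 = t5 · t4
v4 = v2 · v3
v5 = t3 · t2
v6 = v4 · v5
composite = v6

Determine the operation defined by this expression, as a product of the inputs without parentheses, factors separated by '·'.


t1 · t6 · t7 · t5 · t4 · t3 · t2

The h-tree's shape is irrelevant; the t-reading-order decides.
(t1 · t6) linearizes to t1 · t6
((t1 · t6) · t7) linearizes to t1 · t6 · t7
(t5 · t4) linearizes to t5 · t4
(((t1 · t6) · t7) · (t5 · t4)) linearizes to t1 · t6 · t7 · t5 · t4
(t3 · t2) linearizes to t3 · t2
((((t1 · t6) · t7) · (t5 · t4)) · (t3 · t2)) linearizes to t1 · t6 · t7 · t5 · t4 · t3 · t2


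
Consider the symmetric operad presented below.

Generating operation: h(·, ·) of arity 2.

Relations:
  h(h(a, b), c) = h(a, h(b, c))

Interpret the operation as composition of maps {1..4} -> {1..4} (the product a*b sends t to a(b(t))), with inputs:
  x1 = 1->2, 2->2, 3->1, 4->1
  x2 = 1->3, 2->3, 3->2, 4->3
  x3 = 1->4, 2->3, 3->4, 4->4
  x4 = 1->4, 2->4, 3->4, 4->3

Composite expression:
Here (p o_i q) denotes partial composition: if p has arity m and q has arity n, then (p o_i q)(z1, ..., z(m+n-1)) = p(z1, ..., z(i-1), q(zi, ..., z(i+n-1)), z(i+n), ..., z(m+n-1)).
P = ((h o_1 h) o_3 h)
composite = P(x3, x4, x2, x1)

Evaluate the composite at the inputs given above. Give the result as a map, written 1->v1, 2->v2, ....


1->4, 2->4, 3->4, 4->4


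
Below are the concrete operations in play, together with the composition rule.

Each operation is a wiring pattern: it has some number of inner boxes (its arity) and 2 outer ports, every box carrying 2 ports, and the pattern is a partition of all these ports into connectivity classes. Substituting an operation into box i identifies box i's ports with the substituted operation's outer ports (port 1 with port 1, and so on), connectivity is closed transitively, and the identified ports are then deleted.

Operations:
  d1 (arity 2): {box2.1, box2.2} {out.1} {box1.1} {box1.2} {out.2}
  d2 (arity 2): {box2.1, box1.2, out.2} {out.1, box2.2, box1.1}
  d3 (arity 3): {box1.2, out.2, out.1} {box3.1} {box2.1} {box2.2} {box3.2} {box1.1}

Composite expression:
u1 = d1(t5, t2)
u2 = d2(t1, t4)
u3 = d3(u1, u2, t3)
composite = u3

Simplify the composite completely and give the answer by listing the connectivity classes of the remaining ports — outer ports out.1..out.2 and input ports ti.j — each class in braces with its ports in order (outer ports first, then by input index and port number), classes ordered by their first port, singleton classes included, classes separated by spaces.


{out.1, out.2} {t1.1, t4.2} {t1.2, t4.1} {t2.1, t2.2} {t3.1} {t3.2} {t5.1} {t5.2}

Reachability decides: close wires over d3-identified ports.
d1 over (t5, t2) gives {out.1} {out.2} {t2.1, t2.2} {t5.1} {t5.2}, out.j being that stage's outer ports
d2 over (t1, t4) gives {out.1, t1.1, t4.2} {out.2, t1.2, t4.1}, out.j being that stage's outer ports
d3 over (t5, t2, t1, t4, t3) gives {out.1, out.2} {t1.1, t4.2} {t1.2, t4.1} {t2.1, t2.2} {t3.1} {t3.2} {t5.1} {t5.2}, out.j being that stage's outer ports


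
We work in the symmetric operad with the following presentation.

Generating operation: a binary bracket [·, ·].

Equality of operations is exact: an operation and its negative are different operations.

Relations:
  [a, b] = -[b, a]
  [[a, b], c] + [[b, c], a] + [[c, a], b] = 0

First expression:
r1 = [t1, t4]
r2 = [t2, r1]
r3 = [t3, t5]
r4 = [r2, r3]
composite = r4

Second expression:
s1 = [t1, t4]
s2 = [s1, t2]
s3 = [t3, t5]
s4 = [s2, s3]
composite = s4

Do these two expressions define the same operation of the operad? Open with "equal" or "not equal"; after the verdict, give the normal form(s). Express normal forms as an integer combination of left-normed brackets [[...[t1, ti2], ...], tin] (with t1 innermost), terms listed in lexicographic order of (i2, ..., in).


In normal form, the first expression is -[[[[t1, t4], t2], t3], t5] + [[[[t1, t4], t2], t5], t3]
In normal form, the second expression is [[[[t1, t4], t2], t3], t5] - [[[[t1, t4], t2], t5], t3]
The normal forms differ: not equal.

not equal: they reduce to -[[[[t1, t4], t2], t3], t5] + [[[[t1, t4], t2], t5], t3] and [[[[t1, t4], t2], t3], t5] - [[[[t1, t4], t2], t5], t3]


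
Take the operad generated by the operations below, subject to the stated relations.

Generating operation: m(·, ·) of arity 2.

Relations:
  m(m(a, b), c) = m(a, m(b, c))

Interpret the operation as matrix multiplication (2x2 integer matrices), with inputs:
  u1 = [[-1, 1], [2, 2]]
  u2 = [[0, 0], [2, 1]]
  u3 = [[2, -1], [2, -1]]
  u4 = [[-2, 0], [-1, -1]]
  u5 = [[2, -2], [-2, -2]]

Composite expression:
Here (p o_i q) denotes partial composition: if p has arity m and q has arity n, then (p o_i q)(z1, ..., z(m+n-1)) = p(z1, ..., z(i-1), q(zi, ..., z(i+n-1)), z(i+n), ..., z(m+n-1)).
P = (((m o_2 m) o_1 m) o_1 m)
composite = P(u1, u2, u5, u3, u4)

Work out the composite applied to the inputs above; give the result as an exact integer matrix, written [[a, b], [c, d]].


[[12, -4], [24, -8]]

m(u1, u2) = [[2, 1], [4, 2]]
m(m(u1, u2), u5) = [[2, -6], [4, -12]]
m(u3, u4) = [[-3, 1], [-3, 1]]
m(m(m(u1, u2), u5), m(u3, u4)) = [[12, -4], [24, -8]]


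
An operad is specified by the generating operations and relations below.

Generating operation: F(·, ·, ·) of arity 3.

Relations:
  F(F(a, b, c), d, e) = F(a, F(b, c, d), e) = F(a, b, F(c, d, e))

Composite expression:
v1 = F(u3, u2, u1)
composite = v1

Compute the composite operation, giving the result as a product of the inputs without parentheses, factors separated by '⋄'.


Key point: F is associative — brackets drop, the u-order remains.
F(u3, u2, u1) collapses to u3 ⋄ u2 ⋄ u1

u3 ⋄ u2 ⋄ u1


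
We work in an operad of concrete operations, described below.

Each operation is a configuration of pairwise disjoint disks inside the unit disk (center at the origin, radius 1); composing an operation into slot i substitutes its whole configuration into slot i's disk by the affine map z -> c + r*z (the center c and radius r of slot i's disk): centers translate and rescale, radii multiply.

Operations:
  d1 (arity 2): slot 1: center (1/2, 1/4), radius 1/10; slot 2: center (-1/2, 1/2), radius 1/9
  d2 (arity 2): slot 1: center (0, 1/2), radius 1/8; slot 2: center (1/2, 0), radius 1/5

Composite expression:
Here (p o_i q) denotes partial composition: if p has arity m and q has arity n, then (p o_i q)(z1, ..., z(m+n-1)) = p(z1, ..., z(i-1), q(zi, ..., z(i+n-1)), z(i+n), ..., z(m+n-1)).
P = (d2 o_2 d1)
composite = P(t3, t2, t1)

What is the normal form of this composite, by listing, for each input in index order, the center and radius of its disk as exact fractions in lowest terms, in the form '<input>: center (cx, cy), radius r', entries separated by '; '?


t1: center (2/5, 1/10), radius 1/45; t2: center (3/5, 1/20), radius 1/50; t3: center (0, 1/2), radius 1/8

Affine substitution under d2: radii multiply and t-centers shift.
tracing t3 down its 1-map path: center (0, 1/2), radius 1/8
tracing t2 down its 2-map path: center (3/5, 1/20), radius 1/50
tracing t1 down its 2-map path: center (2/5, 1/10), radius 1/45


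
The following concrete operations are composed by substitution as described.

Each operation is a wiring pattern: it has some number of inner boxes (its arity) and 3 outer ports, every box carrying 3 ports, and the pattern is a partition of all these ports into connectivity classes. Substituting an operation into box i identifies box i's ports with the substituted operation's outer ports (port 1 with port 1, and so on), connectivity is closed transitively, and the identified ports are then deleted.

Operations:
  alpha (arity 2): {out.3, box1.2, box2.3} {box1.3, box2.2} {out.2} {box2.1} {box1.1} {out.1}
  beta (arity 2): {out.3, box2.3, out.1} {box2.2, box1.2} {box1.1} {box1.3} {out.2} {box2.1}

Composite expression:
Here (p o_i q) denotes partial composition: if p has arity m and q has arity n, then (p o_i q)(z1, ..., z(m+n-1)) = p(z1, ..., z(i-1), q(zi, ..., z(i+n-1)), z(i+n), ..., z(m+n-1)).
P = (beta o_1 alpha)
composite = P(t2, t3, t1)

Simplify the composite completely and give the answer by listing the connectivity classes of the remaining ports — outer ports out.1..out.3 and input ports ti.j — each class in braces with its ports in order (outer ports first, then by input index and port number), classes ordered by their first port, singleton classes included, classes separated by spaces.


{out.1, out.3, t1.3} {out.2} {t1.1} {t1.2} {t2.1} {t2.2, t3.3} {t2.3, t3.2} {t3.1}

Reachability decides: close wires over beta-identified ports.
alpha over (t2, t3) gives {out.1} {out.2} {out.3, t2.2, t3.3} {t2.1} {t2.3, t3.2} {t3.1}, out.j being that stage's outer ports
beta over (t2, t3, t1) gives {out.1, out.3, t1.3} {out.2} {t1.1} {t1.2} {t2.1} {t2.2, t3.3} {t2.3, t3.2} {t3.1}, out.j being that stage's outer ports


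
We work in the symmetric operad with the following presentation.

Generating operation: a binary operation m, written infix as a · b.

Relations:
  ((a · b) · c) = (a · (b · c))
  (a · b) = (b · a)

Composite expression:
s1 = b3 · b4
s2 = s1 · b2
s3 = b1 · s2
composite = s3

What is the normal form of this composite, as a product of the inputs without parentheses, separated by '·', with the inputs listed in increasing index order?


b1 · b2 · b3 · b4

Any arrangement under m is one operation, so sort the b-inputs.
(b3 · b4) unparenthesizes to b3 · b4
((b3 · b4) · b2) unparenthesizes to b3 · b4 · b2
(b1 · ((b3 · b4) · b2)) unparenthesizes to b1 · b3 · b4 · b2
the factors in increasing index order: b1 · b2 · b3 · b4


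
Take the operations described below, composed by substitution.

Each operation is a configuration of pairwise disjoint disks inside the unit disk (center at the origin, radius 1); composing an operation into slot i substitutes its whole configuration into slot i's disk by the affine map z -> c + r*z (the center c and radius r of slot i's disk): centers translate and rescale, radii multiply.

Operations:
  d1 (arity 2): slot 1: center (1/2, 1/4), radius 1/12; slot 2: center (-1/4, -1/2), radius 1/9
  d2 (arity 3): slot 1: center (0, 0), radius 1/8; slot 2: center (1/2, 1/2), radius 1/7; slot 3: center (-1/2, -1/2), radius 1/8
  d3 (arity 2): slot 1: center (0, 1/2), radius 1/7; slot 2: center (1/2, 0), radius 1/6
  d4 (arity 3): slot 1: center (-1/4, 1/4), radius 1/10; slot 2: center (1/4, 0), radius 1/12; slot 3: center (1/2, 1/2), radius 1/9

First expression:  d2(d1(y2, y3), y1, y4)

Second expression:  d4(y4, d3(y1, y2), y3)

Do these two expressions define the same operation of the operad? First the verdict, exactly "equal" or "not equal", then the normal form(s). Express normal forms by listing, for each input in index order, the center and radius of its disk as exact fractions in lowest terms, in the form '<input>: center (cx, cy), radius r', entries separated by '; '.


not equal; first: y1: center (1/2, 1/2), radius 1/7; y2: center (1/16, 1/32), radius 1/96; y3: center (-1/32, -1/16), radius 1/72; y4: center (-1/2, -1/2), radius 1/8; second: y1: center (1/4, 1/24), radius 1/84; y2: center (7/24, 0), radius 1/72; y3: center (1/2, 1/2), radius 1/9; y4: center (-1/4, 1/4), radius 1/10

The first composite normalizes to y1: center (1/2, 1/2), radius 1/7; y2: center (1/16, 1/32), radius 1/96; y3: center (-1/32, -1/16), radius 1/72; y4: center (-1/2, -1/2), radius 1/8
The second composite normalizes to y1: center (1/4, 1/24), radius 1/84; y2: center (7/24, 0), radius 1/72; y3: center (1/2, 1/2), radius 1/9; y4: center (-1/4, 1/4), radius 1/10
No match — not equal.


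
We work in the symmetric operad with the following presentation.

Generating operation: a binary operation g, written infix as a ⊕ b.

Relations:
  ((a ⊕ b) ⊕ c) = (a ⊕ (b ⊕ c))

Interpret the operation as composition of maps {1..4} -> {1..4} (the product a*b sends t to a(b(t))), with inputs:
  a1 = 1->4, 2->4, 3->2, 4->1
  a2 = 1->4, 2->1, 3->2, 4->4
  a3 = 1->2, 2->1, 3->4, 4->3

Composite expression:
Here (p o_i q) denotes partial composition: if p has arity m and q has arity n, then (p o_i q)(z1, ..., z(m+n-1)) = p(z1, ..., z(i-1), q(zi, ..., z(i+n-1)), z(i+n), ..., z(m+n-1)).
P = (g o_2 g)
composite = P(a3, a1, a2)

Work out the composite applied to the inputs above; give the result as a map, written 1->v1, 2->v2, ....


1->2, 2->3, 3->3, 4->2

(a1 ⊕ a2) = 1->1, 2->4, 3->4, 4->1
(a3 ⊕ (a1 ⊕ a2)) = 1->2, 2->3, 3->3, 4->2


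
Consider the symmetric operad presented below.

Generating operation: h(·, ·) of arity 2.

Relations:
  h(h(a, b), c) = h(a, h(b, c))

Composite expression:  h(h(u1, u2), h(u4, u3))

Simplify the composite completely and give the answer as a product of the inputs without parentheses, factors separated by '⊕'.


The h-tree's shape is irrelevant; the u-reading-order decides.
h(u1, u2) unparenthesizes to u1 ⊕ u2
h(u4, u3) unparenthesizes to u4 ⊕ u3
h(h(u1, u2), h(u4, u3)) unparenthesizes to u1 ⊕ u2 ⊕ u4 ⊕ u3

u1 ⊕ u2 ⊕ u4 ⊕ u3


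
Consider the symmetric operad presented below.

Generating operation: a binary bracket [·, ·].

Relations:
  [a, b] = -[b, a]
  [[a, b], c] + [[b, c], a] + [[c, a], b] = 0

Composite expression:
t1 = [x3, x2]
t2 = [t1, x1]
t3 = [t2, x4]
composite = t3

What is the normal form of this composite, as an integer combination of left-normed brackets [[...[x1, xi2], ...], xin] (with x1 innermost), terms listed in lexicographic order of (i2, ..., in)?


In the tensor algebra, words opening x1 carry the x1-anchored form.
Composite bracket: [[[x3, x2], x1], x4]
Applying ab - ba throughout gives 8 signed words (2^3 = 8).
The x1-initial words carry the normal form:
  x1x2x3x4 appears with sign +1, giving the term +[[[x1, x2], x3], x4]
  x1x3x2x4 appears with sign -1, giving the term -[[[x1, x3], x2], x4]

[[[x1, x2], x3], x4] - [[[x1, x3], x2], x4]


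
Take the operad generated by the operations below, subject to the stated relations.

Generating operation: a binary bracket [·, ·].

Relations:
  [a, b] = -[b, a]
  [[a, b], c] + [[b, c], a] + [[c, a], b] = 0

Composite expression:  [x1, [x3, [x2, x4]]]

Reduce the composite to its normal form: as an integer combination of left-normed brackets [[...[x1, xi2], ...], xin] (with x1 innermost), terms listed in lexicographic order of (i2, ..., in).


-[[[x1, x2], x4], x3] + [[[x1, x3], x2], x4] - [[[x1, x3], x4], x2] + [[[x1, x4], x2], x3]

Expand each bracket as ab - ba; the x1-initial words give the coefficients.
Composite bracket: [x1, [x3, [x2, x4]]]
Each bracket splits as ab - ba, giving 8 signed words (2^3 = 8).
Keep just the words that open with x1:
  sign of x1x2x4x3 is -1, so it contributes -[[[x1, x2], x4], x3]
  sign of x1x3x2x4 is +1, so it contributes +[[[x1, x3], x2], x4]
  sign of x1x3x4x2 is -1, so it contributes -[[[x1, x3], x4], x2]
  sign of x1x4x2x3 is +1, so it contributes +[[[x1, x4], x2], x3]


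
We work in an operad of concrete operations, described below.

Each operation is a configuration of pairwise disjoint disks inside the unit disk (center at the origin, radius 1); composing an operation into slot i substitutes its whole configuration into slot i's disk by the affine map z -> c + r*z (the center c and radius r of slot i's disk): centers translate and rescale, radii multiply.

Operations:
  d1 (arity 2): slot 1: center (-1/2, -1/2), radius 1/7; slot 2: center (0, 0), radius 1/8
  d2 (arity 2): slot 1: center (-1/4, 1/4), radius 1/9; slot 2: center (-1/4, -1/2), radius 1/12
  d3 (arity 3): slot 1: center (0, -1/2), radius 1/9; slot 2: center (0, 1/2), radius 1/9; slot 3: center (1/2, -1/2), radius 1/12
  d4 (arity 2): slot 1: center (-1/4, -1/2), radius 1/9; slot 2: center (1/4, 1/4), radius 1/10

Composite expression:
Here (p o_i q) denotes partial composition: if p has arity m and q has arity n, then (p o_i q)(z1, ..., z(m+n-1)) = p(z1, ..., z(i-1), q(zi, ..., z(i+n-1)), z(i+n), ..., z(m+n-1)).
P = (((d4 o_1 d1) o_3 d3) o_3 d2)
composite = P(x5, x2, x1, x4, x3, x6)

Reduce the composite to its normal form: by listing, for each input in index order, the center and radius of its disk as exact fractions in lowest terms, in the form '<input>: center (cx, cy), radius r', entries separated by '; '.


x1: center (89/360, 73/360), radius 1/810; x2: center (-1/4, -1/2), radius 1/72; x3: center (1/4, 3/10), radius 1/90; x4: center (89/360, 7/36), radius 1/1080; x5: center (-11/36, -5/9), radius 1/63; x6: center (3/10, 1/5), radius 1/120


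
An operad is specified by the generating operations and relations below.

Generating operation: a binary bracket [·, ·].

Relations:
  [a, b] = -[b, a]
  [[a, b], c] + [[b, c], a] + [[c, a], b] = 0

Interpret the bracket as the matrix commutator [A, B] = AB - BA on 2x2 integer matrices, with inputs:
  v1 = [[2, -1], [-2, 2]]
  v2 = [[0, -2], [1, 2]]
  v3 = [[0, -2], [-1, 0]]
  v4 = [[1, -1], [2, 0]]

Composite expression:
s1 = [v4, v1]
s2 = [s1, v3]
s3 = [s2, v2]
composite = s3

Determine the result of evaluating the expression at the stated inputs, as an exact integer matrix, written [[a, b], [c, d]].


[v4, v1] = [[4, -1], [2, -4]]
[[v4, v1], v3] = [[5, -16], [8, -5]]
[[[v4, v1], v3], v2] = [[0, -52], [-26, 0]]

[[0, -52], [-26, 0]]


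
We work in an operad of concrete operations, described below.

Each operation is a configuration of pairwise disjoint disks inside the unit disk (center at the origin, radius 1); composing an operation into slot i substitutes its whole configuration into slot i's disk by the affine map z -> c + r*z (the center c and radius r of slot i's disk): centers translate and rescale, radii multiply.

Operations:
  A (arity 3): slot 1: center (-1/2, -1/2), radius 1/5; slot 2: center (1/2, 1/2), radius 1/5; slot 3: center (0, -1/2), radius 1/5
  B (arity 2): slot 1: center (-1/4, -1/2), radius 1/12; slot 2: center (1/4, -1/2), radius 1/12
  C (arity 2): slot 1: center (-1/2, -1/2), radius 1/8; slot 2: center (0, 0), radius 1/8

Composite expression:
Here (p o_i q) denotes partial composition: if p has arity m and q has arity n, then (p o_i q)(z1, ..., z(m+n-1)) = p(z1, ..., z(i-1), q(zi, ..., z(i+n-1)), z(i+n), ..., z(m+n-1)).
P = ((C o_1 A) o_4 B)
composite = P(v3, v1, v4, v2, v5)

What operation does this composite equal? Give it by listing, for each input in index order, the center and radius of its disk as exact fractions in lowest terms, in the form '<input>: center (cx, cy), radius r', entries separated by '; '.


Affine substitution under C: radii multiply and v-centers shift.
input v3: applying the 2 nested substitutions gives center (-9/16, -9/16), radius 1/40
input v1: applying the 2 nested substitutions gives center (-7/16, -7/16), radius 1/40
input v4: applying the 2 nested substitutions gives center (-1/2, -9/16), radius 1/40
input v2: applying the 2 nested substitutions gives center (-1/32, -1/16), radius 1/96
input v5: applying the 2 nested substitutions gives center (1/32, -1/16), radius 1/96

v1: center (-7/16, -7/16), radius 1/40; v2: center (-1/32, -1/16), radius 1/96; v3: center (-9/16, -9/16), radius 1/40; v4: center (-1/2, -9/16), radius 1/40; v5: center (1/32, -1/16), radius 1/96


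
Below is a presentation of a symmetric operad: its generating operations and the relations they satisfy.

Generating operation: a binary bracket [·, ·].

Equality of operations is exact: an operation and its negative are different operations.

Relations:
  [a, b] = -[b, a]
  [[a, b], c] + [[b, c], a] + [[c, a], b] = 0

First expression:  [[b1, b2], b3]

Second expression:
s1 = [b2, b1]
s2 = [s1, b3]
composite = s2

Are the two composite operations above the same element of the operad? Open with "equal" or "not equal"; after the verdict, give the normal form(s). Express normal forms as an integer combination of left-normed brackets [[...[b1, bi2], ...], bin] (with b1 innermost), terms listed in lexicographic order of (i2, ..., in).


In normal form, the first expression is [[b1, b2], b3]
In normal form, the second expression is -[[b1, b2], b3]
The normal forms differ: not equal.

not equal; first: [[b1, b2], b3]; second: -[[b1, b2], b3]


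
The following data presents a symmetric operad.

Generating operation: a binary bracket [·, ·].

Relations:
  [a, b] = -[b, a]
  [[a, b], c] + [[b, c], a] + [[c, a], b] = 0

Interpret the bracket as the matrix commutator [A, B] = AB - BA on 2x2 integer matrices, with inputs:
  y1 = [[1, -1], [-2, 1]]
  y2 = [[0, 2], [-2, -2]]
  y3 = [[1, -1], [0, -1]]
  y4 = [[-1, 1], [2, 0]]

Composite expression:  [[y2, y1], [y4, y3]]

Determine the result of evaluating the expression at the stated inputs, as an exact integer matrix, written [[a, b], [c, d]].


[[-4, 20], [64, 4]]

[y2, y1] = [[-6, -2], [4, 6]]
[y4, y3] = [[2, -1], [4, -2]]
[[y2, y1], [y4, y3]] = [[-4, 20], [64, 4]]


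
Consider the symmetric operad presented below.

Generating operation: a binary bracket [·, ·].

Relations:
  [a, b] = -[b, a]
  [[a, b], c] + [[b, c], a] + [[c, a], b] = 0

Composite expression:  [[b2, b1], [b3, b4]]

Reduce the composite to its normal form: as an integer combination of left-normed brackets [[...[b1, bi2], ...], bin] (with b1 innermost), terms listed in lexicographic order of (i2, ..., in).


-[[[b1, b2], b3], b4] + [[[b1, b2], b4], b3]

Expand each bracket as ab - ba; the b1-initial words give the coefficients.
Composite bracket: [[b2, b1], [b3, b4]]
Applying ab - ba throughout gives 8 signed words (2^3 = 8).
The b1-initial words carry the normal form:
  b1b2b3b4 appears with sign -1, giving the term -[[[b1, b2], b3], b4]
  b1b2b4b3 appears with sign +1, giving the term +[[[b1, b2], b4], b3]


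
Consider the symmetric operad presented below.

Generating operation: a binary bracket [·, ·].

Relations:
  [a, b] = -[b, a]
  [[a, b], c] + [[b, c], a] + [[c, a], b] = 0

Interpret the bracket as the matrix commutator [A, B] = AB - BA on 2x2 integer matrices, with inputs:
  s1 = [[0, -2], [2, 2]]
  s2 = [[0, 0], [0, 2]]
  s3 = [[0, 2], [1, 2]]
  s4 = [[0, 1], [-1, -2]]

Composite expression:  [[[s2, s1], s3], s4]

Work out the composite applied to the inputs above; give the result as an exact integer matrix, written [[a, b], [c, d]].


[[0, -24], [-24, 0]]


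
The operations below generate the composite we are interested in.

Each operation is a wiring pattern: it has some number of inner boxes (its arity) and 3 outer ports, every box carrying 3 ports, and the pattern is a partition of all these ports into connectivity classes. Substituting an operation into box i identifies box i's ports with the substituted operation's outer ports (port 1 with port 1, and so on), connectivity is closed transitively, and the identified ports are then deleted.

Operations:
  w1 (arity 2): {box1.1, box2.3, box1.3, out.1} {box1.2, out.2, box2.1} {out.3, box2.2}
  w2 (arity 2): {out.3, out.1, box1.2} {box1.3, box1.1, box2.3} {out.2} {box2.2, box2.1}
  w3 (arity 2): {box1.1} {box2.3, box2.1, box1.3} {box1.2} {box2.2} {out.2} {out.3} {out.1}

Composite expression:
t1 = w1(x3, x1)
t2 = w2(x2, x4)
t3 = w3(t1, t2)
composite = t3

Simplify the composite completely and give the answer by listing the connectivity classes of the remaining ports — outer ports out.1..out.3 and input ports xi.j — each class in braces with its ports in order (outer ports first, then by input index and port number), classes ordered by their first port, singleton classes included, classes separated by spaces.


{out.1} {out.2} {out.3} {x1.1, x3.2} {x1.2, x2.2} {x1.3, x3.1, x3.3} {x2.1, x2.3, x4.3} {x4.1, x4.2}

Treat the ports identified at w3 as solder joints: merge, then drop.
composing w1 on (x3, x1), with out.j its own outer ports: {out.1, x1.3, x3.1, x3.3} {out.2, x1.1, x3.2} {out.3, x1.2}
composing w2 on (x2, x4), with out.j its own outer ports: {out.1, out.3, x2.2} {out.2} {x2.1, x2.3, x4.3} {x4.1, x4.2}
composing w3 on (x3, x1, x2, x4), with out.j its own outer ports: {out.1} {out.2} {out.3} {x1.1, x3.2} {x1.2, x2.2} {x1.3, x3.1, x3.3} {x2.1, x2.3, x4.3} {x4.1, x4.2}


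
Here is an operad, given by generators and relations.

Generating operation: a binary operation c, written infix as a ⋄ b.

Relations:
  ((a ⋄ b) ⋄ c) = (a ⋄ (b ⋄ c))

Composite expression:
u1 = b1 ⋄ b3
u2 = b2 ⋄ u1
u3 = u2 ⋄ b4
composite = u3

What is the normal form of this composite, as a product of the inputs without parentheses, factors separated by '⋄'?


Key point: c is associative — brackets drop, the b-order remains.
(b1 ⋄ b3) collapses to b1 ⋄ b3
(b2 ⋄ (b1 ⋄ b3)) collapses to b2 ⋄ b1 ⋄ b3
((b2 ⋄ (b1 ⋄ b3)) ⋄ b4) collapses to b2 ⋄ b1 ⋄ b3 ⋄ b4

b2 ⋄ b1 ⋄ b3 ⋄ b4


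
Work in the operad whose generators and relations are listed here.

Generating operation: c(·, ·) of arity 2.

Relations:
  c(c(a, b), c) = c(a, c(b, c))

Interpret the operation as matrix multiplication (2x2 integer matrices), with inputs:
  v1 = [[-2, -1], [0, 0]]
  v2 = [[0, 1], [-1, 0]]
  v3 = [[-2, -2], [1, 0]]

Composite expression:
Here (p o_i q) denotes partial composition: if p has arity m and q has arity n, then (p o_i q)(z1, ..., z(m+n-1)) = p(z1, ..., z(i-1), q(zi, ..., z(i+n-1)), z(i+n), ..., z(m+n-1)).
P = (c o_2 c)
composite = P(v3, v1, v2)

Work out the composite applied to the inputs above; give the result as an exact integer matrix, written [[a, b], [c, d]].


c(v1, v2) = [[1, -2], [0, 0]]
c(v3, c(v1, v2)) = [[-2, 4], [1, -2]]

[[-2, 4], [1, -2]]


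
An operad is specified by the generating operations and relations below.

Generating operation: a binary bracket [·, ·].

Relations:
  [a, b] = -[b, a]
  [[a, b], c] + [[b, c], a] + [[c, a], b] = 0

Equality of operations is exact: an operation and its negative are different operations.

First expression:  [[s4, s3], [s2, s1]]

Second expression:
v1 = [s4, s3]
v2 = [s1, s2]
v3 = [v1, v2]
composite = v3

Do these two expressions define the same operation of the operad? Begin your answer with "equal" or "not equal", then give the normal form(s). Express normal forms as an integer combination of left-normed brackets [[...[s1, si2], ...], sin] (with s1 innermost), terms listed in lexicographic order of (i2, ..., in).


not equal — first -[[[s1, s2], s3], s4] + [[[s1, s2], s4], s3], second [[[s1, s2], s3], s4] - [[[s1, s2], s4], s3]

The first composite normalizes to -[[[s1, s2], s3], s4] + [[[s1, s2], s4], s3]
The second composite normalizes to [[[s1, s2], s3], s4] - [[[s1, s2], s4], s3]
No match — not equal.


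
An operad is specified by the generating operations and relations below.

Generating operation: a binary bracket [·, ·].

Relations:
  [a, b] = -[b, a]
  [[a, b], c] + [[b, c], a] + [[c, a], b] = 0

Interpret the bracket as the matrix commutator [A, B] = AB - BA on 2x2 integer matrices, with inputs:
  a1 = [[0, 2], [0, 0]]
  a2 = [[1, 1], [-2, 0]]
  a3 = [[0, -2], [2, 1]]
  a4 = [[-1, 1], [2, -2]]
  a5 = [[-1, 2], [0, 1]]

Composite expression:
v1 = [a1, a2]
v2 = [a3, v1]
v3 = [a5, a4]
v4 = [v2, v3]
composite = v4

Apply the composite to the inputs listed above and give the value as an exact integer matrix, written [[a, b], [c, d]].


[[-120, 80], [-160, 120]]

[a1, a2] = [[-4, -2], [0, 4]]
[a3, [a1, a2]] = [[4, -14], [-16, -4]]
[a5, a4] = [[4, -4], [4, -4]]
[[a3, [a1, a2]], [a5, a4]] = [[-120, 80], [-160, 120]]
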